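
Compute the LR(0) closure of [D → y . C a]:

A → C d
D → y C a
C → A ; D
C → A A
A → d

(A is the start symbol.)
To compute CLOSURE, for each item [A → α.Bβ] where B is a non-terminal, add [B → .γ] for all productions B → γ; repeat for the newly added items until nothing changes.

Start with: [D → y . C a]
  [D → y . C a] has the dot before C: add [C → . A ; D], [C → . A A]
  [C → . A ; D] has the dot before A: add [A → . C d], [A → . d]
No further items can be added.

CLOSURE = { [A → . C d], [A → . d], [C → . A ; D], [C → . A A], [D → y . C a] }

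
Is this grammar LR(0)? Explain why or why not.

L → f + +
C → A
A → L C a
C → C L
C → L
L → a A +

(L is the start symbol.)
Augment with L' → L and build the canonical LR(0) collection (I0 = CLOSURE({[L' → . L]}), then GOTO on every symbol after a dot until no new states appear). It has 14 states:
  I0: { [L → . a A +], [L → . f + +], [L' → . L] }  — shift
  I1: { [L' → L .] }  — accept
  I2: { [A → . L C a], [L → . a A +], [L → . f + +], [L → a . A +] }  — shift
  I3: { [L → f . + +] }  — shift
  I4: { [L → f + . +] }  — shift
  I5: { [L → f + + .] }  — reduce
  I6: { [L → a A . +] }  — shift
  I7: { [A → . L C a], [A → L . C a], [C → . A], [C → . C L], [C → . L], [L → . a A +], [L → . f + +] }  — shift
  I8: { [C → A .] }  — reduce
  I9: { [A → L C . a], [C → C . L], [L → . a A +], [L → . f + +] }  — shift
  I10: { [A → . L C a], [A → L . C a], [C → . A], [C → . C L], [C → . L], [C → L .], [L → . a A +], [L → . f + +] }  — shift, reduce
  I11: { [C → C L .] }  — reduce
  I12: { [A → . L C a], [A → L C a .], [L → . a A +], [L → . f + +], [L → a . A +] }  — shift, reduce
  I13: { [L → a A + .] }  — reduce

Conflict in state I10:
  Shift-reduce conflict between [C → L .] and [L → . a A +]
So the grammar is NOT LR(0).

Answer: No. Shift-reduce conflict between [C → L .] and [L → . a A +]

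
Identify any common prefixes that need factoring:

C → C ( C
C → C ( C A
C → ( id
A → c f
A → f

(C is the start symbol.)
Yes, C has productions with common prefix 'C ( C'

Left-factoring is needed when two productions for the same non-terminal
share a common prefix on the right-hand side.

Productions for C:
  C → C ( C
  C → C ( C A
  C → ( id
Productions for A:
  A → c f
  A → f

Found common prefix 'C ( C' in productions for C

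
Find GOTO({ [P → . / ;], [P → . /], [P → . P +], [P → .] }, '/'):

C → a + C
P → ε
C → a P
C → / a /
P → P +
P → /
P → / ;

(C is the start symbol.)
GOTO(I, '/') = CLOSURE({ [A → αX.β] : [A → α.Xβ] ∈ I, X = '/' })

Items with dot before '/', with the dot advanced:
  [P → . /] → [P → / .]
  [P → . / ;] → [P → / . ;]
Closure adds nothing (no advanced item has the dot before a non-terminal).

GOTO = { [P → / . ;], [P → / .] }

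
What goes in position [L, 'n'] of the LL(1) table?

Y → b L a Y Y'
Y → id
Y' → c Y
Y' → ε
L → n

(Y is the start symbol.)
L → n

To find M[L, 'n'], we find productions for L where 'n' is in the predict set (PREDICT(N → α) = (FIRST(α) \ {ε}) ∪ (FOLLOW(N) if α ⇒* ε)).

L → n: PREDICT = { 'n' }
  'n' is in predict set, so this production goes in M[L, 'n']

M[L, 'n'] = L → n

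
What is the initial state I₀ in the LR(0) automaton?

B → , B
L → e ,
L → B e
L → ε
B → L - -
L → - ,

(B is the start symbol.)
First, augment the grammar with B' → B
I₀ = CLOSURE({ [B' → . B] }):
  [B' → . B] has the dot before B: add [B → . , B], [B → . L - -]
  [B → . L - -] has the dot before L: add [L → . e ,], [L → . B e], [L → .], [L → . - ,]
No further items can be added.

I₀ = { [B → . , B], [B → . L - -], [B' → . B], [L → . - ,], [L → . B e], [L → . e ,], [L → .] }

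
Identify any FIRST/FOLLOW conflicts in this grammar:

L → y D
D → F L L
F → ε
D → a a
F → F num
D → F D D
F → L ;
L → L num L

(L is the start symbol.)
Yes. F → F num with FOLLOW(F) on { 'num', 'y' }; F → L ';' with FOLLOW(F) on { 'y' }

A FIRST/FOLLOW conflict occurs when a non-terminal N has a nullable alternative N → β (β ⇒* ε) and another alternative N → α with FIRST(α) ∩ FOLLOW(N) ≠ ∅: on such a lookahead the parser cannot decide between expanding α and letting N vanish via β.

Nullable non-terminals: F.
FIRST sets used below: FIRST(F) = { 'num', 'y', ε }, FIRST(L) = { 'y' }

F: nullable alternative(s) F → ε; FOLLOW(F) = { 'a', 'num', 'y' }
  F → ε: FIRST \ {ε} = { } — this is the only nullable alternative, skip
  F → F num: FIRST \ {ε} = { 'num', 'y' } — overlaps FOLLOW(F) on { 'num', 'y' }: CONFLICT
  F → L ;: FIRST \ {ε} = { 'y' } — overlaps FOLLOW(F) on { 'y' }: CONFLICT

D, L have no nullable alternative, so no FIRST/FOLLOW check is needed there.

So the grammar has 2 FIRST/FOLLOW conflicts (marked CONFLICT above).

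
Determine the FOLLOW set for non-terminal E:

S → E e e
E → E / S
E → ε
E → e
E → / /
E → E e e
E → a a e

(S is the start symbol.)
{ '/', 'e' }

To compute FOLLOW(E), find every occurrence of E on a right-hand side N → α E β: add FIRST(β) \ {ε}, and if β is empty or nullable also add FOLLOW(N). Iterate to a fixed point.

In S → E e e: E is followed by e e, add FIRST(e e) \ {ε} = { 'e' }
In E → E / S: E is followed by '/' S, add FIRST('/' S) \ {ε} = { '/' }
In E → E e e: E is followed by e e, add FIRST(e e) \ {ε} = { 'e' }

Taking the union: FOLLOW(E) = { '/', 'e' }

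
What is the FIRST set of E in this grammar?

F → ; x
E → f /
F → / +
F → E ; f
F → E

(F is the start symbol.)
{ 'f' }

To compute FIRST(E), examine every production with E on the left-hand side, reading each right-hand side left to right until a non-nullable symbol is reached.

From E → f /:
  - f is a terminal: add 'f' and stop

Collecting: FIRST(E) = { 'f' }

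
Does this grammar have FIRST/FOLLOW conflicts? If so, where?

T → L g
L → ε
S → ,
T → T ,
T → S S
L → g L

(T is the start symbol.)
Nullable non-terminals: L.

L: nullable alternative(s) L → ε; FOLLOW(L) = { 'g' }
  L → ε: FIRST \ {ε} = { } — this is the only nullable alternative, skip
  L → g L: FIRST \ {ε} = { 'g' } — overlaps FOLLOW(L) on { 'g' }: CONFLICT

S, T have no nullable alternative, so no FIRST/FOLLOW check is needed there.

So the grammar has 1 FIRST/FOLLOW conflict (marked CONFLICT above).

Answer: Yes. L → g L with FOLLOW(L) on { 'g' }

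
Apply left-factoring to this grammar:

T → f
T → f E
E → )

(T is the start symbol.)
Left-factoring transforms A → αβ₁ | αβ₂ into A → αA' and A' → β₁ | β₂
(α is the longest common prefix among the alternatives). Repeat until
no nonterminal has two alternatives with a common prefix.

Round 1: T has alternatives sharing prefix 'f'. Introduce T': T → f T'
  Add: T' → ε
  Add: T' → E

No remaining common prefixes — done.

Resulting grammar:
T → f T'
T' → ε
T' → E
E → )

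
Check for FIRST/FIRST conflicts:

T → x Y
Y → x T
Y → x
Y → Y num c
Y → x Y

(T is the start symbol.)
Yes. Y → x T / Y → x on { 'x' }; Y → x T / Y → Y num c on { 'x' }; Y → x T / Y → x Y on { 'x' }; Y → x / Y → Y num c on { 'x' }; Y → x / Y → x Y on { 'x' }; Y → Y num c / Y → x Y on { 'x' }

A FIRST/FIRST conflict occurs when two productions N → α and N → β for the same non-terminal have FIRST(α) ∩ FIRST(β) ≠ ∅ (with ε ∈ FIRST of a nullable right-hand side, so two nullable alternatives also conflict).

FIRST sets of the non-terminals at (or reachable through a nullable prefix from) the front of some alternative:
  FIRST(Y) = { 'x' }

Productions for Y:
  Y → x T: FIRST = { 'x' }
  Y → x: FIRST = { 'x' }
  Y → Y num c: FIRST = { 'x' }
  Y → x Y: FIRST = { 'x' }
T has only one production, so no FIRST/FIRST conflict is possible there.

Conflict for Y: Y → x T and Y → x
  Overlap: { 'x' }
Conflict for Y: Y → x T and Y → Y num c
  Overlap: { 'x' }
Conflict for Y: Y → x T and Y → x Y
  Overlap: { 'x' }
Conflict for Y: Y → x and Y → Y num c
  Overlap: { 'x' }
Conflict for Y: Y → x and Y → x Y
  Overlap: { 'x' }
Conflict for Y: Y → Y num c and Y → x Y
  Overlap: { 'x' }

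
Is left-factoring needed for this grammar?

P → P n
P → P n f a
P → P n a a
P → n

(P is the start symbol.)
Yes, P has productions with common prefix 'P n'

Left-factoring is needed when two productions for the same non-terminal
share a common prefix on the right-hand side.

Productions for P:
  P → P n
  P → P n f a
  P → P n a a
  P → n

Found common prefix 'P n' in productions for P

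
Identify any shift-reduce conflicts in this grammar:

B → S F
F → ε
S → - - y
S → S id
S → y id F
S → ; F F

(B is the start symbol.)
A shift-reduce conflict occurs when an LR(0) state has both:
  - a complete (reduce) item [A → α .] (dot at the end), and
  - a shift item [B → β . c γ] (dot before a terminal).

Augment with B' → B and build the canonical LR(0) collection (I0 = CLOSURE({[B' → . B]}), then GOTO on every symbol after a dot until no new states appear). It has 14 states:
  I0: { [B → . S F], [B' → . B], [S → . - - y], [S → . ; F F], [S → . S id], [S → . y id F] }  — shift
  I1: { [S → - . - y] }  — shift
  I2: { [F → .], [S → ; . F F] }  — reduce
  I3: { [B' → B .] }  — accept
  I4: { [B → S . F], [F → .], [S → S . id] }  — shift, reduce
  I5: { [S → y . id F] }  — shift
  I6: { [F → .], [S → y id . F] }  — reduce
  I7: { [S → y id F .] }  — reduce
  I8: { [B → S F .] }  — reduce
  I9: { [S → S id .] }  — reduce
  I10: { [F → .], [S → ; F . F] }  — reduce
  I11: { [S → ; F F .] }  — reduce
  I12: { [S → - - . y] }  — shift
  I13: { [S → - - y .] }  — reduce

I4 contains reduce item [F → .] and shift item [S → S . id] — shift-reduce conflict.

Answer: Yes — I4: [F → .] vs [S → S . id]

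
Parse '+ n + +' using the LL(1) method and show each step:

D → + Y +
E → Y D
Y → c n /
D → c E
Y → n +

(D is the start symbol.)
LL(1) parsing maintains a stack (initially the start symbol over $) and the input. At each step: if the stack top is a terminal, match it against the current input token; if it is a non-terminal N, replace it with the RHS of M[N, lookahead] (the unique production whose predict set contains the lookahead).

Stack is shown with the top on the left.

Stack    Input      Action
--------------------------
D $      + n + + $  output D → + Y +
+ Y + $  + n + + $  match '+'
Y + $    n + + $    output Y → n +
n + + $  n + + $    match 'n'
+ + $    + + $      match '+'
+ $      + $        match '+'
$        $          accept

The string is accepted.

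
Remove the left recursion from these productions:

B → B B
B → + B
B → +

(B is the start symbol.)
B is directly left-recursive. The standard transformation for
  A → A α₁ | ... | A α_m | β₁ | ... | β_n
is
  A  → β₁ A' | ... | β_n A'
  A' → α₁ A' | ... | α_m A' | ε

B → + B becomes B → + B B'
B → + becomes B → + B'
B → B B becomes B' → B B'
Add B' → ε

Resulting grammar:
B → + B B'
B → + B'
B' → B B'
B' → ε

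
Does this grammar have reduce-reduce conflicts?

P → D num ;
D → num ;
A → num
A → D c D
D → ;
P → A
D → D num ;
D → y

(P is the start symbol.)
Yes — I10: [D → D num ; .] vs [P → D num ; .]

Augment with P' → P and build the canonical LR(0) collection (I0 = CLOSURE({[P' → . P]}), then GOTO on every symbol after a dot until no new states appear). It has 15 states:
  I0: { [A → . D c D], [A → . num], [D → . ;], [D → . D num ;], [D → . num ;], [D → . y], [P → . A], [P → . D num ;], [P' → . P] }  — shift
  I1: { [D → ; .] }  — reduce
  I2: { [P → A .] }  — reduce
  I3: { [A → D . c D], [D → D . num ;], [P → D . num ;] }  — shift
  I4: { [P' → P .] }  — accept
  I5: { [A → num .], [D → num . ;] }  — shift, reduce
  I6: { [D → y .] }  — reduce
  I7: { [D → num ; .] }  — reduce
  I8: { [A → D c . D], [D → . ;], [D → . D num ;], [D → . num ;], [D → . y] }  — shift
  I9: { [D → D num . ;], [P → D num . ;] }  — shift
  I10: { [D → D num ; .], [P → D num ; .] }  — 2 reduces
  I11: { [A → D c D .], [D → D . num ;] }  — shift, reduce
  I12: { [D → num . ;] }  — shift
  I13: { [D → D num . ;] }  — shift
  I14: { [D → D num ; .] }  — reduce

I10 contains complete items [D → D num ; .], [P → D num ; .] — reduce-reduce conflict.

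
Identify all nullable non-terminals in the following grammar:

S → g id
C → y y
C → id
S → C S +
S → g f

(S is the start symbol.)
A non-terminal is nullable if it can derive ε (the empty string): either it has an ε-production, or it has a production whose right-hand side consists entirely of nullable non-terminals.

There are no ε-productions, so no non-terminal can derive ε.
No non-terminals are nullable.

Answer: None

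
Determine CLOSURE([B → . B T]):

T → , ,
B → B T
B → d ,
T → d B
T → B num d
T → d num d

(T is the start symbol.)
To compute CLOSURE, for each item [A → α.Bβ] where B is a non-terminal, add [B → .γ] for all productions B → γ; repeat for the newly added items until nothing changes.

Start with: [B → . B T]
  [B → . B T] has the dot before B: add [B → . d ,]
No further items can be added.

CLOSURE = { [B → . B T], [B → . d ,] }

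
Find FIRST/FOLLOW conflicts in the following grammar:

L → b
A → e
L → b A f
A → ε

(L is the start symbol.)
No FIRST/FOLLOW conflicts.

Nullable non-terminals: A.

A: nullable alternative(s) A → ε; FOLLOW(A) = { 'f' }
  A → e: FIRST \ {ε} = { 'e' } — disjoint from FOLLOW(A)
  A → ε: FIRST \ {ε} = { } — this is the only nullable alternative, skip

L has no nullable alternative, so no FIRST/FOLLOW check is needed there.

No FIRST/FOLLOW conflicts found.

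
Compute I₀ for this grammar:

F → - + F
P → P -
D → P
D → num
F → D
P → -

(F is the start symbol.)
{ [D → . P], [D → . num], [F → . - + F], [F → . D], [F' → . F], [P → . -], [P → . P -] }

First, augment the grammar with F' → F
I₀ = CLOSURE({ [F' → . F] }):
  [F' → . F] has the dot before F: add [F → . - + F], [F → . D]
  [F → . D] has the dot before D: add [D → . P], [D → . num]
  [D → . P] has the dot before P: add [P → . P -], [P → . -]
No further items can be added.

I₀ = { [D → . P], [D → . num], [F → . - + F], [F → . D], [F' → . F], [P → . -], [P → . P -] }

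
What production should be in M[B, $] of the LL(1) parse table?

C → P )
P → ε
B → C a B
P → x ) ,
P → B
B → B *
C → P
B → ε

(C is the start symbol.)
B → ε

To find M[B, $], we find productions for B where $ is in the predict set (PREDICT(N → α) = (FIRST(α) \ {ε}) ∪ (FOLLOW(N) if α ⇒* ε)).

Relevant sets:
  FIRST(C) = { ')', '*', 'a', 'x', ε }
  FIRST(B) = { ')', '*', 'a', 'x', ε }
  FOLLOW(B) = { $, ')', '*', 'a' }

B → C a B: PREDICT = { ')', '*', 'a', 'x' }
B → B *: PREDICT = { ')', '*', 'a', 'x' }
B → ε: PREDICT = { $, ')', '*', 'a' }
  $ is in predict set, so this production goes in M[B, $]

M[B, $] = B → ε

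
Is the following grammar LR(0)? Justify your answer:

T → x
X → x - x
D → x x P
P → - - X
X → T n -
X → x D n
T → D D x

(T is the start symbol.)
A grammar is LR(0) if no state in the canonical LR(0) collection has:
  - both a shift item (dot before a terminal) and a complete item (shift-reduce conflict), or
  - two or more complete items (reduce-reduce conflict; the accept item [T' → T .] counts as a complete item here).

Augment with T' → T and build the canonical LR(0) collection (I0 = CLOSURE({[T' → . T]}), then GOTO on every symbol after a dot until no new states appear). It has 21 states:
  I0: { [D → . x x P], [T → . D D x], [T → . x], [T' → . T] }  — shift
  I1: { [D → . x x P], [T → D . D x] }  — shift
  I2: { [T' → T .] }  — accept
  I3: { [D → x . x P], [T → x .] }  — shift, reduce
  I4: { [D → x x . P], [P → . - - X] }  — shift
  I5: { [P → - . - X] }  — shift
  I6: { [D → x x P .] }  — reduce
  I7: { [D → . x x P], [P → - - . X], [T → . D D x], [T → . x], [X → . T n -], [X → . x - x], [X → . x D n] }  — shift
  I8: { [X → T . n -] }  — shift
  I9: { [P → - - X .] }  — reduce
  I10: { [D → . x x P], [D → x . x P], [T → x .], [X → x . - x], [X → x . D n] }  — shift, reduce
  I11: { [X → x - . x] }  — shift
  I12: { [X → x D . n] }  — shift
  I13: { [D → x . x P], [D → x x . P], [P → . - - X] }  — shift
  I14: { [X → x D n .] }  — reduce
  I15: { [X → x - x .] }  — reduce
  I16: { [X → T n . -] }  — shift
  I17: { [X → T n - .] }  — reduce
  I18: { [T → D D . x] }  — shift
  I19: { [D → x . x P] }  — shift
  I20: { [T → D D x .] }  — reduce

Conflict in state I3:
  Shift-reduce conflict between [T → x .] and [D → x . x P]
So the grammar is NOT LR(0).

Answer: No. Shift-reduce conflict between [T → x .] and [D → x . x P]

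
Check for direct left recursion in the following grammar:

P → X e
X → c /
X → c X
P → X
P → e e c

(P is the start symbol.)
No direct left recursion

P → X e: starts with X
X → c /: starts with c
X → c X: starts with c
P → X: starts with X
P → e e c: starts with e

No direct left recursion found.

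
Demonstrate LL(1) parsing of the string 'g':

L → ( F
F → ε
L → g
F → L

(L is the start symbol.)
Stack is shown with the top on the left.

Stack  Input  Action
--------------------
L $    g $    output L → g
g $    g $    match 'g'
$      $      accept

The string is accepted.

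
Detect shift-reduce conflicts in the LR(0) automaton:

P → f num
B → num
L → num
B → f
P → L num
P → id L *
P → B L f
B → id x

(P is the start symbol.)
Yes — I4: [B → f .] vs [P → f . num]

A shift-reduce conflict occurs when an LR(0) state has both:
  - a complete (reduce) item [A → α .] (dot at the end), and
  - a shift item [B → β . c γ] (dot before a terminal).

Augment with P' → P and build the canonical LR(0) collection (I0 = CLOSURE({[P' → . P]}), then GOTO on every symbol after a dot until no new states appear). It has 15 states:
  I0: { [B → . f], [B → . id x], [B → . num], [L → . num], [P → . B L f], [P → . L num], [P → . f num], [P → . id L *], [P' → . P] }  — shift
  I1: { [L → . num], [P → B . L f] }  — shift
  I2: { [P → L . num] }  — shift
  I3: { [P' → P .] }  — accept
  I4: { [B → f .], [P → f . num] }  — shift, reduce
  I5: { [B → id . x], [L → . num], [P → id . L *] }  — shift
  I6: { [B → num .], [L → num .] }  — 2 reduces
  I7: { [P → id L . *] }  — shift
  I8: { [L → num .] }  — reduce
  I9: { [B → id x .] }  — reduce
  I10: { [P → id L * .] }  — reduce
  I11: { [P → f num .] }  — reduce
  I12: { [P → L num .] }  — reduce
  I13: { [P → B L . f] }  — shift
  I14: { [P → B L f .] }  — reduce

I4 contains reduce item [B → f .] and shift item [P → f . num] — shift-reduce conflict.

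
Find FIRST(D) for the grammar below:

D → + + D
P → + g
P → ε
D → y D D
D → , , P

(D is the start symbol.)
From D → + + D:
  - '+' is a terminal: add '+' and stop
From D → y D D:
  - y is a terminal: add 'y' and stop
From D → , , P:
  - ',' is a terminal: add ',' and stop

Collecting: FIRST(D) = { '+', ',', 'y' }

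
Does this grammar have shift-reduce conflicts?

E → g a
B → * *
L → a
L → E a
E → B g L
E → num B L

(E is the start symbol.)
A shift-reduce conflict occurs when an LR(0) state has both:
  - a complete (reduce) item [A → α .] (dot at the end), and
  - a shift item [B → β . c γ] (dot before a terminal).

Augment with E' → E and build the canonical LR(0) collection (I0 = CLOSURE({[E' → . E]}), then GOTO on every symbol after a dot until no new states appear). It has 15 states:
  I0: { [B → . * *], [E → . B g L], [E → . g a], [E → . num B L], [E' → . E] }  — shift
  I1: { [B → * . *] }  — shift
  I2: { [E → B . g L] }  — shift
  I3: { [E' → E .] }  — accept
  I4: { [E → g . a] }  — shift
  I5: { [B → . * *], [E → num . B L] }  — shift
  I6: { [B → . * *], [E → . B g L], [E → . g a], [E → . num B L], [E → num B . L], [L → . E a], [L → . a] }  — shift
  I7: { [L → E . a] }  — shift
  I8: { [E → num B L .] }  — reduce
  I9: { [L → a .] }  — reduce
  I10: { [L → E a .] }  — reduce
  I11: { [E → g a .] }  — reduce
  I12: { [B → . * *], [E → . B g L], [E → . g a], [E → . num B L], [E → B g . L], [L → . E a], [L → . a] }  — shift
  I13: { [E → B g L .] }  — reduce
  I14: { [B → * * .] }  — reduce

No state contains both a complete item and a shift item.

Answer: No shift-reduce conflicts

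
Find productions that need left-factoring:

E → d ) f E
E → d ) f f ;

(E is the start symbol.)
Left-factoring is needed when two productions for the same non-terminal
share a common prefix on the right-hand side.

Productions for E:
  E → d ) f E
  E → d ) f f ;

Found common prefix 'd ) f' in productions for E

Answer: Yes, E has productions with common prefix 'd ) f'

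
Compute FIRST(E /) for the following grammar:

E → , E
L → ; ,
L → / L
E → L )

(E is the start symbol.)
FIRST sets of the non-terminals involved (from the grammar, by fixed-point iteration):
  FIRST(E) = { ',', '/', ';' }

To compute FIRST(E /), process the symbols left to right:
Symbol E is a non-terminal. Add FIRST(E) \ {ε} = { ',', '/', ';' }
E is not nullable (ε ∉ FIRST(E)), so stop here.
FIRST(E /) = { ',', '/', ';' }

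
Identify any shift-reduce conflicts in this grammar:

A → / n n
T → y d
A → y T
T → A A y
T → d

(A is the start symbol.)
A shift-reduce conflict occurs when an LR(0) state has both:
  - a complete (reduce) item [A → α .] (dot at the end), and
  - a shift item [B → β . c γ] (dot before a terminal).

Augment with A' → A and build the canonical LR(0) collection (I0 = CLOSURE({[A' → . A]}), then GOTO on every symbol after a dot until no new states appear). It has 13 states:
  I0: { [A → . / n n], [A → . y T], [A' → . A] }  — shift
  I1: { [A → / . n n] }  — shift
  I2: { [A' → A .] }  — accept
  I3: { [A → . / n n], [A → . y T], [A → y . T], [T → . A A y], [T → . d], [T → . y d] }  — shift
  I4: { [A → . / n n], [A → . y T], [T → A . A y] }  — shift
  I5: { [A → y T .] }  — reduce
  I6: { [T → d .] }  — reduce
  I7: { [A → . / n n], [A → . y T], [A → y . T], [T → . A A y], [T → . d], [T → . y d], [T → y . d] }  — shift
  I8: { [T → d .], [T → y d .] }  — 2 reduces
  I9: { [T → A A . y] }  — shift
  I10: { [T → A A y .] }  — reduce
  I11: { [A → / n . n] }  — shift
  I12: { [A → / n n .] }  — reduce

No state contains both a complete item and a shift item.

Answer: No shift-reduce conflicts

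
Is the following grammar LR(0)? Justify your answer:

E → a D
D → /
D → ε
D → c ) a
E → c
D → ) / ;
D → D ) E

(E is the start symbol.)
A grammar is LR(0) if no state in the canonical LR(0) collection has:
  - both a shift item (dot before a terminal) and a complete item (shift-reduce conflict), or
  - two or more complete items (reduce-reduce conflict; the accept item [E' → E .] counts as a complete item here).

Augment with E' → E and build the canonical LR(0) collection (I0 = CLOSURE({[E' → . E]}), then GOTO on every symbol after a dot until no new states appear). It has 14 states:
  I0: { [E → . a D], [E → . c], [E' → . E] }  — shift
  I1: { [E' → E .] }  — accept
  I2: { [D → . ) / ;], [D → . /], [D → . D ) E], [D → . c ) a], [D → .], [E → a . D] }  — shift, reduce
  I3: { [E → c .] }  — reduce
  I4: { [D → ) . / ;] }  — shift
  I5: { [D → / .] }  — reduce
  I6: { [D → D . ) E], [E → a D .] }  — shift, reduce
  I7: { [D → c . ) a] }  — shift
  I8: { [D → c ) . a] }  — shift
  I9: { [D → c ) a .] }  — reduce
  I10: { [D → D ) . E], [E → . a D], [E → . c] }  — shift
  I11: { [D → D ) E .] }  — reduce
  I12: { [D → ) / . ;] }  — shift
  I13: { [D → ) / ; .] }  — reduce

Conflict in state I2:
  Shift-reduce conflict between [D → .] and [D → . ) / ;]
So the grammar is NOT LR(0).

Answer: No. Shift-reduce conflict between [D → .] and [D → . ) / ;]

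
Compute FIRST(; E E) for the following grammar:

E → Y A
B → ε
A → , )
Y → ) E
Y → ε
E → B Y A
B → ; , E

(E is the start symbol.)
{ ';' }

To compute FIRST(; E E), process the symbols left to right:
Symbol ; is a terminal. Add ';' and stop.
FIRST(; E E) = { ';' }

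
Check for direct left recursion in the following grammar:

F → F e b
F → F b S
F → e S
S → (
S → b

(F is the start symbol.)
F → F e b: LEFT RECURSIVE (starts with F)
F → F b S: LEFT RECURSIVE (starts with F)
F → e S: starts with e
S → (: starts with '('
S → b: starts with b

The grammar has direct left recursion on: F.

Answer: Yes, F is left-recursive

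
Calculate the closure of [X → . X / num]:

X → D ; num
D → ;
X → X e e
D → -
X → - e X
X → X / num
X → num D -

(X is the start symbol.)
Start with: [X → . X / num]
  [X → . X / num] has the dot before X: add [X → . D ; num], [X → . X e e], [X → . - e X], [X → . num D -]
  [X → . D ; num] has the dot before D: add [D → . ;], [D → . -]
No further items can be added.

CLOSURE = { [D → . -], [D → . ;], [X → . - e X], [X → . D ; num], [X → . X / num], [X → . X e e], [X → . num D -] }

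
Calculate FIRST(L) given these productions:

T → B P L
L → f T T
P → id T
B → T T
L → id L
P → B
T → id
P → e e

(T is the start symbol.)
To compute FIRST(L), examine every production with L on the left-hand side, reading each right-hand side left to right until a non-nullable symbol is reached.

From L → f T T:
  - f is a terminal: add 'f' and stop
From L → id L:
  - id is a terminal: add 'id' and stop

Collecting: FIRST(L) = { 'f', 'id' }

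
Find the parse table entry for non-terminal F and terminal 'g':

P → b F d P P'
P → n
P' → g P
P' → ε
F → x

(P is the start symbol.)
Empty (error entry)

To find M[F, 'g'], we find productions for F where 'g' is in the predict set (PREDICT(N → α) = (FIRST(α) \ {ε}) ∪ (FOLLOW(N) if α ⇒* ε)).

F → x: PREDICT = { 'x' }

M[F, 'g'] is empty (no production applies)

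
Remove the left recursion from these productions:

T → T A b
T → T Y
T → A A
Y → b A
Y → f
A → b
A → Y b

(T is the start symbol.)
T → A A T'
T' → A b T'
T' → Y T'
T' → ε
Y → b A
Y → f
A → b
A → Y b

T is directly left-recursive. The standard transformation for
  A → A α₁ | ... | A α_m | β₁ | ... | β_n
is
  A  → β₁ A' | ... | β_n A'
  A' → α₁ A' | ... | α_m A' | ε

T → A A becomes T → A A T'
T → T A b becomes T' → A b T'
T → T Y becomes T' → Y T'
Add T' → ε

Productions for other non-terminals are unchanged:
  Y → b A
  Y → f
  A → b
  A → Y b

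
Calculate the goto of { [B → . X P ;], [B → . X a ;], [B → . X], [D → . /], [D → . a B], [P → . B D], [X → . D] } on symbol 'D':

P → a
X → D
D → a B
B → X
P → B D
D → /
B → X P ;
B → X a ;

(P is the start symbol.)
GOTO(I, 'D') = CLOSURE({ [A → αX.β] : [A → α.Xβ] ∈ I, X = 'D' })

Items with dot before 'D', with the dot advanced:
  [X → . D] → [X → D .]
Closure adds nothing (no advanced item has the dot before a non-terminal).

GOTO = { [X → D .] }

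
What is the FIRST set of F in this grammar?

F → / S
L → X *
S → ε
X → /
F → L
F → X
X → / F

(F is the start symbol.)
To compute FIRST(F), examine every production with F on the left-hand side, reading each right-hand side left to right until a non-nullable symbol is reached.

FIRST sets of the other non-terminals involved (by the same procedure, iterated to a fixed point):
  FIRST(L) = { '/' }
  FIRST(X) = { '/' }

From F → / S:
  - '/' is a terminal: add '/' and stop
From F → L:
  - L is a non-terminal: add FIRST(L) \ {ε} = { '/' }
    L is not nullable, so stop
From F → X:
  - X is a non-terminal: add FIRST(X) \ {ε} = { '/' }
    X is not nullable, so stop

Collecting: FIRST(F) = { '/' }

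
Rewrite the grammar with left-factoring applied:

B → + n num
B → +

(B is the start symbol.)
B → + B'
B' → n num
B' → ε

Left-factoring transforms A → αβ₁ | αβ₂ into A → αA' and A' → β₁ | β₂
(α is the longest common prefix among the alternatives). Repeat until
no nonterminal has two alternatives with a common prefix.

Round 1: B has alternatives sharing prefix '+'. Introduce B': B → + B'
  Add: B' → n num
  Add: B' → ε

No remaining common prefixes — done.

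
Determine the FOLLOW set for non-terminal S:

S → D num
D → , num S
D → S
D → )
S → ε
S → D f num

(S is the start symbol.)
{ $, 'f', 'num' }

To compute FOLLOW(S), find every occurrence of S on a right-hand side N → α S β: add FIRST(β) \ {ε}, and if β is empty or nullable also add FOLLOW(N). Iterate to a fixed point.

S is the start symbol, so $ ∈ FOLLOW(S).
In D → , num S: S is at the end, add FOLLOW(D)
In D → S: S is at the end, add FOLLOW(D)

The FOLLOW sets referred to above (computed the same way, to a fixed point):
  FOLLOW(D) = { 'f', 'num' }

Taking the union: FOLLOW(S) = { $, 'f', 'num' }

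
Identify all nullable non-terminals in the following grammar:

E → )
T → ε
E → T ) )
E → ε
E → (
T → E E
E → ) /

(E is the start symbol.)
{ 'E', 'T' }

ε-productions: T → ε, E → ε
So T, E are immediately nullable.
Every non-terminal is now nullable.
Nullable = { 'E', 'T' }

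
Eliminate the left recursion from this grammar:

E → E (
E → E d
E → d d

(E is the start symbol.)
E → d d E'
E' → ( E'
E' → d E'
E' → ε

E is directly left-recursive. The standard transformation for
  A → A α₁ | ... | A α_m | β₁ | ... | β_n
is
  A  → β₁ A' | ... | β_n A'
  A' → α₁ A' | ... | α_m A' | ε

E → d d becomes E → d d E'
E → E ( becomes E' → ( E'
E → E d becomes E' → d E'
Add E' → ε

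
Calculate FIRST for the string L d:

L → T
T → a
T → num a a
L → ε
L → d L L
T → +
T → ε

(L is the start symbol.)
{ '+', 'a', 'd', 'num' }

FIRST sets of the non-terminals involved (from the grammar, by fixed-point iteration):
  FIRST(L) = { '+', 'a', 'd', 'num', ε }

To compute FIRST(L d), process the symbols left to right:
Symbol L is a non-terminal. Add FIRST(L) \ {ε} = { '+', 'a', 'd', 'num' }
L is nullable (ε ∈ FIRST(L)), continue to the next symbol.
Symbol d is a terminal. Add 'd' and stop.
FIRST(L d) = { '+', 'a', 'd', 'num' }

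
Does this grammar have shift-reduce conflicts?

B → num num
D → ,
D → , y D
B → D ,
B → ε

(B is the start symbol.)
Yes — I0: [B → .] vs [B → . num num]; I1: [D → , .] vs [D → , . y D]

A shift-reduce conflict occurs when an LR(0) state has both:
  - a complete (reduce) item [A → α .] (dot at the end), and
  - a shift item [B → β . c γ] (dot before a terminal).

Augment with B' → B and build the canonical LR(0) collection (I0 = CLOSURE({[B' → . B]}), then GOTO on every symbol after a dot until no new states appear). It has 9 states:
  I0: { [B → . D ,], [B → . num num], [B → .], [B' → . B], [D → . , y D], [D → . ,] }  — shift, reduce
  I1: { [D → , . y D], [D → , .] }  — shift, reduce
  I2: { [B' → B .] }  — accept
  I3: { [B → D . ,] }  — shift
  I4: { [B → num . num] }  — shift
  I5: { [B → num num .] }  — reduce
  I6: { [B → D , .] }  — reduce
  I7: { [D → , y . D], [D → . , y D], [D → . ,] }  — shift
  I8: { [D → , y D .] }  — reduce

I0 contains reduce item [B → .] and shift items [B → . num num], [D → . ,], [D → . , y D] — shift-reduce conflict.
I1 contains reduce item [D → , .] and shift item [D → , . y D] — shift-reduce conflict.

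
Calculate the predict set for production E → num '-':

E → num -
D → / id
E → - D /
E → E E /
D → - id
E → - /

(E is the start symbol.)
{ 'num' }

PREDICT(E → num '-') = (FIRST(RHS) \ {ε}) ∪ (FOLLOW(E) if ε ∈ FIRST(RHS), i.e. RHS ⇒* ε)
FIRST(num '-') = { 'num' }
ε ∉ FIRST(num '-'), so FOLLOW(E) is not added.
PREDICT(E → num '-') = { 'num' }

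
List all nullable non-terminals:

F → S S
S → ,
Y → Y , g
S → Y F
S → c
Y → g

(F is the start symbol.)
None

A non-terminal is nullable if it can derive ε (the empty string): either it has an ε-production, or it has a production whose right-hand side consists entirely of nullable non-terminals.

There are no ε-productions, so no non-terminal can derive ε.
No non-terminals are nullable.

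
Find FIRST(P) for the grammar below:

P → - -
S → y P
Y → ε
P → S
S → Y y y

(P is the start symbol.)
To compute FIRST(P), examine every production with P on the left-hand side, reading each right-hand side left to right until a non-nullable symbol is reached.

FIRST sets of the other non-terminals involved (by the same procedure, iterated to a fixed point):
  FIRST(S) = { 'y' }

From P → - -:
  - '-' is a terminal: add '-' and stop
From P → S:
  - S is a non-terminal: add FIRST(S) \ {ε} = { 'y' }
    S is not nullable, so stop

Collecting: FIRST(P) = { '-', 'y' }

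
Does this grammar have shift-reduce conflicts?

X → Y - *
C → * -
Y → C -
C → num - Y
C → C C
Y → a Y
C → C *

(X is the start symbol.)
Yes — I12: [C → C * .] vs [C → * . -]; I14: [C → C C .] vs [C → . * -]

A shift-reduce conflict occurs when an LR(0) state has both:
  - a complete (reduce) item [A → α .] (dot at the end), and
  - a shift item [B → β . c γ] (dot before a terminal).

Augment with X' → X and build the canonical LR(0) collection (I0 = CLOSURE({[X' → . X]}), then GOTO on every symbol after a dot until no new states appear). It has 16 states:
  I0: { [C → . * -], [C → . C *], [C → . C C], [C → . num - Y], [X → . Y - *], [X' → . X], [Y → . C -], [Y → . a Y] }  — shift
  I1: { [C → * . -] }  — shift
  I2: { [C → . * -], [C → . C *], [C → . C C], [C → . num - Y], [C → C . *], [C → C . C], [Y → C . -] }  — shift
  I3: { [X' → X .] }  — accept
  I4: { [X → Y . - *] }  — shift
  I5: { [C → . * -], [C → . C *], [C → . C C], [C → . num - Y], [Y → . C -], [Y → . a Y], [Y → a . Y] }  — shift
  I6: { [C → num . - Y] }  — shift
  I7: { [C → . * -], [C → . C *], [C → . C C], [C → . num - Y], [C → num - . Y], [Y → . C -], [Y → . a Y] }  — shift
  I8: { [C → num - Y .] }  — reduce
  I9: { [Y → a Y .] }  — reduce
  I10: { [X → Y - . *] }  — shift
  I11: { [X → Y - * .] }  — reduce
  I12: { [C → * . -], [C → C * .] }  — shift, reduce
  I13: { [Y → C - .] }  — reduce
  I14: { [C → . * -], [C → . C *], [C → . C C], [C → . num - Y], [C → C . *], [C → C . C], [C → C C .] }  — shift, reduce
  I15: { [C → * - .] }  — reduce

I12 contains reduce item [C → C * .] and shift item [C → * . -] — shift-reduce conflict.
I14 contains reduce item [C → C C .] and shift items [C → . * -], [C → C . *], [C → . num - Y] — shift-reduce conflict.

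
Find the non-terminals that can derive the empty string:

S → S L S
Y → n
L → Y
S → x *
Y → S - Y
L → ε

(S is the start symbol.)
ε-productions: L → ε
So L is immediately nullable.
No further non-terminal can be added: every production for the remaining non-terminals contains a terminal or a non-nullable non-terminal.
Nullable = { 'L' }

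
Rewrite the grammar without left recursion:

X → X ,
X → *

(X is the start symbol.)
X → * X'
X' → , X'
X' → ε

X is directly left-recursive. The standard transformation for
  A → A α₁ | ... | A α_m | β₁ | ... | β_n
is
  A  → β₁ A' | ... | β_n A'
  A' → α₁ A' | ... | α_m A' | ε

X → * becomes X → * X'
X → X , becomes X' → , X'
Add X' → ε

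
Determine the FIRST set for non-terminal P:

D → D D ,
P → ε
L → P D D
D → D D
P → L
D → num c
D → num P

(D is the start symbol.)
{ 'num', ε }

To compute FIRST(P), examine every production with P on the left-hand side, reading each right-hand side left to right until a non-nullable symbol is reached.

FIRST sets of the other non-terminals involved (by the same procedure, iterated to a fixed point):
  FIRST(L) = { 'num' }

From P → ε:
  - ε-production, so ε ∈ FIRST(P)
From P → L:
  - L is a non-terminal: add FIRST(L) \ {ε} = { 'num' }
    L is not nullable, so stop

Collecting: FIRST(P) = { 'num', ε }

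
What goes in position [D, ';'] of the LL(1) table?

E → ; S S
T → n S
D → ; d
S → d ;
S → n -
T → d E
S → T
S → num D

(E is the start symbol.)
To find M[D, ';'], we find productions for D where ';' is in the predict set (PREDICT(N → α) = (FIRST(α) \ {ε}) ∪ (FOLLOW(N) if α ⇒* ε)).

D → ; d: PREDICT = { ';' }
  ';' is in predict set, so this production goes in M[D, ';']

M[D, ';'] = D → ; d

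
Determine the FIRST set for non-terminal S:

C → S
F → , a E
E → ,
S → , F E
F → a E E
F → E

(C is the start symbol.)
To compute FIRST(S), examine every production with S on the left-hand side, reading each right-hand side left to right until a non-nullable symbol is reached.

From S → , F E:
  - ',' is a terminal: add ',' and stop

Collecting: FIRST(S) = { ',' }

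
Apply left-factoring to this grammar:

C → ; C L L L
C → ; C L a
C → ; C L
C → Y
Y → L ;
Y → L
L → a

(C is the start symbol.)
Left-factoring transforms A → αβ₁ | αβ₂ into A → αA' and A' → β₁ | β₂
(α is the longest common prefix among the alternatives). Repeat until
no nonterminal has two alternatives with a common prefix.

Round 1: C has alternatives sharing prefix '; C L'. Introduce C': C → ; C L C'
  Add: C' → L L
  Add: C' → a
  Add: C' → ε

Round 2: Y has alternatives sharing prefix 'L'. Introduce Y': Y → L Y'
  Add: Y' → ;
  Add: Y' → ε

No remaining common prefixes — done.

Resulting grammar:
C → ; C L C'
C' → L L
C' → a
C' → ε
C → Y
Y → L Y'
Y' → ;
Y' → ε
L → a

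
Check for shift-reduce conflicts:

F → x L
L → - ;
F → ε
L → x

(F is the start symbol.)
Augment with F' → F and build the canonical LR(0) collection (I0 = CLOSURE({[F' → . F]}), then GOTO on every symbol after a dot until no new states appear). It has 7 states:
  I0: { [F → . x L], [F → .], [F' → . F] }  — shift, reduce
  I1: { [F' → F .] }  — accept
  I2: { [F → x . L], [L → . - ;], [L → . x] }  — shift
  I3: { [L → - . ;] }  — shift
  I4: { [F → x L .] }  — reduce
  I5: { [L → x .] }  — reduce
  I6: { [L → - ; .] }  — reduce

I0 contains reduce item [F → .] and shift item [F → . x L] — shift-reduce conflict.

Answer: Yes — I0: [F → .] vs [F → . x L]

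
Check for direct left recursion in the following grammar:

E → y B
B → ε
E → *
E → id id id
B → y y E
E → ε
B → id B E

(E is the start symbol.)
Direct left recursion occurs when N → N α for some non-terminal N (the right-hand side begins with the left-hand side itself).

E → y B: starts with y
B → ε: starts with ε
E → *: starts with '*'
E → id id id: starts with id
B → y y E: starts with y
E → ε: starts with ε
B → id B E: starts with id

No direct left recursion found.

Answer: No direct left recursion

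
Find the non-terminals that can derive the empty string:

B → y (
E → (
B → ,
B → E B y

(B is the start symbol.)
A non-terminal is nullable if it can derive ε (the empty string): either it has an ε-production, or it has a production whose right-hand side consists entirely of nullable non-terminals.

There are no ε-productions, so no non-terminal can derive ε.
No non-terminals are nullable.

Answer: None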